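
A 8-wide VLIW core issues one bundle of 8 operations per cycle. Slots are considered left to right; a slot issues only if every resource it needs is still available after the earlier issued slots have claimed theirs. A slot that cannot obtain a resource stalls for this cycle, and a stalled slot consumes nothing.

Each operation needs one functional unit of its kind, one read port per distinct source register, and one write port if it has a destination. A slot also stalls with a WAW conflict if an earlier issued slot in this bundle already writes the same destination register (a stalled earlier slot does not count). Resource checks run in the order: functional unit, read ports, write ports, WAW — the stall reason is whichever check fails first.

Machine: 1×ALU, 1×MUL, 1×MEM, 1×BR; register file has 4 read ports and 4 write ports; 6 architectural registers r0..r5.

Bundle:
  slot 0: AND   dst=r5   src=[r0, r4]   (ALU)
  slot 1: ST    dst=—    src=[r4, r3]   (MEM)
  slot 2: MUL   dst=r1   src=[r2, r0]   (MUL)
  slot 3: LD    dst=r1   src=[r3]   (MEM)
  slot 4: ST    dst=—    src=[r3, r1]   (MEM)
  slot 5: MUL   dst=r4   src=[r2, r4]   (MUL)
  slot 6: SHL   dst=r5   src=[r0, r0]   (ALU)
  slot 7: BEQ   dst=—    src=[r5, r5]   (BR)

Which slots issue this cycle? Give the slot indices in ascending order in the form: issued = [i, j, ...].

issued = [0, 1]

  0. ALU→r5 ⇒ go  {0A/1Mu/1Ld/1B | 2r 3w}
  1. MEM ⇒ go  {0A/1Mu/0Ld/1B | 0r 3w}
  2. MUL→r1 ⇒ no(RD_PORT)  {0A/1Mu/0Ld/1B | 0r 3w}
  3. MEM→r1 ⇒ no(FU)  {0A/1Mu/0Ld/1B | 0r 3w}
  4. MEM ⇒ no(FU)  {0A/1Mu/0Ld/1B | 0r 3w}
  5. MUL→r4 ⇒ no(RD_PORT)  {0A/1Mu/0Ld/1B | 0r 3w}
  6. ALU→r5 ⇒ no(FU)  {0A/1Mu/0Ld/1B | 0r 3w}
  7. BR ⇒ no(RD_PORT)  {0A/1Mu/0Ld/1B | 0r 3w}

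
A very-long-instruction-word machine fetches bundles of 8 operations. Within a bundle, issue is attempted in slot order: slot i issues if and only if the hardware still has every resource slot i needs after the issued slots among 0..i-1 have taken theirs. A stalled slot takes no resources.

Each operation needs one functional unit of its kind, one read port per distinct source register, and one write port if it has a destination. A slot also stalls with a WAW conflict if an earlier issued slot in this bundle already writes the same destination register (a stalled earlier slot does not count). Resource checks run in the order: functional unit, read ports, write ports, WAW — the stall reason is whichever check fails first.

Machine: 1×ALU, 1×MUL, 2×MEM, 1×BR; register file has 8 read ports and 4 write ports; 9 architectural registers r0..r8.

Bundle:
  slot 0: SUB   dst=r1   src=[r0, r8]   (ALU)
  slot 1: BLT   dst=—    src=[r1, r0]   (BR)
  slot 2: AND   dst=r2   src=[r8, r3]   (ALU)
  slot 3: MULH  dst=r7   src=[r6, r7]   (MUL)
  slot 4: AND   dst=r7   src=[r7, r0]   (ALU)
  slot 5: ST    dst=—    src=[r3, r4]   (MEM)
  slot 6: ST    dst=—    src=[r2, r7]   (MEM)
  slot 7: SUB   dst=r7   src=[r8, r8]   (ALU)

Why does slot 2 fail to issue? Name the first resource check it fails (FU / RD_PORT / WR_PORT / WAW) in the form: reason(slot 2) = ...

reason(slot 2) = FU

(0) want 1×ALU +2rd +1wr — yes → AL0|MU1|ME2|BR1|rd6|wr3
(1) want 1×BR +2rd +0wr — yes → AL0|MU1|ME2|BR0|rd4|wr3
(2) want 1×ALU +2rd +1wr — FU → AL0|MU1|ME2|BR0|rd4|wr3
(3) want 1×MUL +2rd +1wr — yes → AL0|MU0|ME2|BR0|rd2|wr2
(4) want 1×ALU +2rd +1wr — FU → AL0|MU0|ME2|BR0|rd2|wr2
(5) want 1×MEM +2rd +0wr — yes → AL0|MU0|ME1|BR0|rd0|wr2
(6) want 1×MEM +2rd +0wr — RD_PORT → AL0|MU0|ME1|BR0|rd0|wr2
(7) want 1×ALU +1rd +1wr — FU → AL0|MU0|ME1|BR0|rd0|wr2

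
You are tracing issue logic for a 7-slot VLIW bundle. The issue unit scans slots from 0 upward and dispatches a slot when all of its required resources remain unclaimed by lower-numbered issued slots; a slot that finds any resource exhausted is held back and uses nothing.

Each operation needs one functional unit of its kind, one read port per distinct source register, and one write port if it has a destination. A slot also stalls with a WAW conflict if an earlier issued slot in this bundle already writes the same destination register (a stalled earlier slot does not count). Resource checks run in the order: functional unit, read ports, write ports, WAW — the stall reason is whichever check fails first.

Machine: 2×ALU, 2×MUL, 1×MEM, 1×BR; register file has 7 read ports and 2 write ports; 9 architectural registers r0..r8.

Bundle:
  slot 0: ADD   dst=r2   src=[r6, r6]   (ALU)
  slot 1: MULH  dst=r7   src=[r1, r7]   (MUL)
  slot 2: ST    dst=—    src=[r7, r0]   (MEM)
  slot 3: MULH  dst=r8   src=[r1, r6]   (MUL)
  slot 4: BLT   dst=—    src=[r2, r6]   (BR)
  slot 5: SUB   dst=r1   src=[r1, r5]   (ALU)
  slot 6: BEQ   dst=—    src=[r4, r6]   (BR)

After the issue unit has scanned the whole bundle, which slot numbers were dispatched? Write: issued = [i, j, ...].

issued = [0, 1, 2, 4]

[0] ALU needs rd=1 wr=1: ok; after: ALU=1 MUL=2 MEM=1 BR=1, R=6, W=1
[1] MUL needs rd=2 wr=1: ok; after: ALU=1 MUL=1 MEM=1 BR=1, R=4, W=0
[2] MEM needs rd=2 wr=0: ok; after: ALU=1 MUL=1 MEM=0 BR=1, R=2, W=0
[3] MUL needs rd=2 wr=1: WR_PORT; after: ALU=1 MUL=1 MEM=0 BR=1, R=2, W=0
[4] BR needs rd=2 wr=0: ok; after: ALU=1 MUL=1 MEM=0 BR=0, R=0, W=0
[5] ALU needs rd=2 wr=1: RD_PORT; after: ALU=1 MUL=1 MEM=0 BR=0, R=0, W=0
[6] BR needs rd=2 wr=0: FU; after: ALU=1 MUL=1 MEM=0 BR=0, R=0, W=0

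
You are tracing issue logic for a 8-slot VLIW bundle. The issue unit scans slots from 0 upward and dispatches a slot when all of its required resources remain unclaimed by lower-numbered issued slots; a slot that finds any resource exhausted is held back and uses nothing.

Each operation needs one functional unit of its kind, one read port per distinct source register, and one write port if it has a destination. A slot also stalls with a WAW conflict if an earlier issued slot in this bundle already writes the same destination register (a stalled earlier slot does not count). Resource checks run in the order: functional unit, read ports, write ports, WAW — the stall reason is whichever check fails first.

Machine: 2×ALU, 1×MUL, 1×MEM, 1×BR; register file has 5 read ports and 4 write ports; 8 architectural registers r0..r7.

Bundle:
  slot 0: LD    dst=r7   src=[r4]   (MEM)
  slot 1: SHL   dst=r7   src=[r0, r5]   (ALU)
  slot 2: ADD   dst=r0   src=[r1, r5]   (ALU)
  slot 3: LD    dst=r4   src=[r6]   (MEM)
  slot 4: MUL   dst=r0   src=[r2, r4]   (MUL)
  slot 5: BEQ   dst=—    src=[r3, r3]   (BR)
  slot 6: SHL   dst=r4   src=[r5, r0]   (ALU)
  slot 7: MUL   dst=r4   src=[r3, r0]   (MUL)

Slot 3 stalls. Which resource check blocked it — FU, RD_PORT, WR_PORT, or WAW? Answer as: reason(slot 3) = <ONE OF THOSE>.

#0 MEM src=r4 dispatched  <A:2 Mu:1 Ld:0 B:1 rd:4 wr:3>
#1 ALU src=r0,r5 held:WAW  <A:2 Mu:1 Ld:0 B:1 rd:4 wr:3>
#2 ALU src=r1,r5 dispatched  <A:1 Mu:1 Ld:0 B:1 rd:2 wr:2>
#3 MEM src=r6 held:FU  <A:1 Mu:1 Ld:0 B:1 rd:2 wr:2>
#4 MUL src=r2,r4 held:WAW  <A:1 Mu:1 Ld:0 B:1 rd:2 wr:2>
#5 BR src=r3,r3 dispatched  <A:1 Mu:1 Ld:0 B:0 rd:1 wr:2>
#6 ALU src=r5,r0 held:RD_PORT  <A:1 Mu:1 Ld:0 B:0 rd:1 wr:2>
#7 MUL src=r3,r0 held:RD_PORT  <A:1 Mu:1 Ld:0 B:0 rd:1 wr:2>

reason(slot 3) = FU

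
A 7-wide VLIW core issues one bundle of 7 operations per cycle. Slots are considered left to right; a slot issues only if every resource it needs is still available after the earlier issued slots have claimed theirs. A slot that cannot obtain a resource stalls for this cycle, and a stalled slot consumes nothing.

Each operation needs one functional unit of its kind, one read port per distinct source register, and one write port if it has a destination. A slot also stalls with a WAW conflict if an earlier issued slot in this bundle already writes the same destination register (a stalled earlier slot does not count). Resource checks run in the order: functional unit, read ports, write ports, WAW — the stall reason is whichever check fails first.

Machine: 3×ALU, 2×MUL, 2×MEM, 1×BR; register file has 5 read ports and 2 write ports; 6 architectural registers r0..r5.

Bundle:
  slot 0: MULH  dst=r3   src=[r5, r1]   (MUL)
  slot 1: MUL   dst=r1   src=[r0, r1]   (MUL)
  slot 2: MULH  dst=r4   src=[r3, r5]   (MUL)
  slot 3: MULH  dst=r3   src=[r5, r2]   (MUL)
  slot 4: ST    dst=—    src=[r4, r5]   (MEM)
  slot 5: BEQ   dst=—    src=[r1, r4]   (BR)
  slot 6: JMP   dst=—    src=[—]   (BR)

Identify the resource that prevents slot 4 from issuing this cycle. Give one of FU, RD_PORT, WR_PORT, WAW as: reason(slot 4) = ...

reason(slot 4) = RD_PORT

(0) want 1×MUL +2rd +1wr — yes → AL3|MU1|ME2|BR1|rd3|wr1
(1) want 1×MUL +2rd +1wr — yes → AL3|MU0|ME2|BR1|rd1|wr0
(2) want 1×MUL +2rd +1wr — FU → AL3|MU0|ME2|BR1|rd1|wr0
(3) want 1×MUL +2rd +1wr — FU → AL3|MU0|ME2|BR1|rd1|wr0
(4) want 1×MEM +2rd +0wr — RD_PORT → AL3|MU0|ME2|BR1|rd1|wr0
(5) want 1×BR +2rd +0wr — RD_PORT → AL3|MU0|ME2|BR1|rd1|wr0
(6) want 1×BR +0rd +0wr — yes → AL3|MU0|ME2|BR0|rd1|wr0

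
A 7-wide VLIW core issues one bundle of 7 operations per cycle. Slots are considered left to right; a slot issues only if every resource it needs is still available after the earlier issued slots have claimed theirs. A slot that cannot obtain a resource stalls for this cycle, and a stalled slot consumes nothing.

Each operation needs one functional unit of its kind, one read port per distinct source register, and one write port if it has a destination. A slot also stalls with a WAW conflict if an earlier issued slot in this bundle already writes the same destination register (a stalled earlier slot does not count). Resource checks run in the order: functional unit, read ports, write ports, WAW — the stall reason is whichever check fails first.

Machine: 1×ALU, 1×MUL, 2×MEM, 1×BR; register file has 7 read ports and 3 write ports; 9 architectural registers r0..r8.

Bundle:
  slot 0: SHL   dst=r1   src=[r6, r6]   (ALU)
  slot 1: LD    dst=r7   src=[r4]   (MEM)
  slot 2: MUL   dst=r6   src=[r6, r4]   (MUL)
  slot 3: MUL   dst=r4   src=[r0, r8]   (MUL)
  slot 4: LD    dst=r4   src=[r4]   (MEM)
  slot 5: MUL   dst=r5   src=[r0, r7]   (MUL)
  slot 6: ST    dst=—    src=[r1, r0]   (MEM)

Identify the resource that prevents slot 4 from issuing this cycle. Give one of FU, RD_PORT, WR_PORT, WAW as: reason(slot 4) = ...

[0] ALU needs rd=1 wr=1: ok; after: ALU=0 MUL=1 MEM=2 BR=1, R=6, W=2
[1] MEM needs rd=1 wr=1: ok; after: ALU=0 MUL=1 MEM=1 BR=1, R=5, W=1
[2] MUL needs rd=2 wr=1: ok; after: ALU=0 MUL=0 MEM=1 BR=1, R=3, W=0
[3] MUL needs rd=2 wr=1: FU; after: ALU=0 MUL=0 MEM=1 BR=1, R=3, W=0
[4] MEM needs rd=1 wr=1: WR_PORT; after: ALU=0 MUL=0 MEM=1 BR=1, R=3, W=0
[5] MUL needs rd=2 wr=1: FU; after: ALU=0 MUL=0 MEM=1 BR=1, R=3, W=0
[6] MEM needs rd=2 wr=0: ok; after: ALU=0 MUL=0 MEM=0 BR=1, R=1, W=0

reason(slot 4) = WR_PORT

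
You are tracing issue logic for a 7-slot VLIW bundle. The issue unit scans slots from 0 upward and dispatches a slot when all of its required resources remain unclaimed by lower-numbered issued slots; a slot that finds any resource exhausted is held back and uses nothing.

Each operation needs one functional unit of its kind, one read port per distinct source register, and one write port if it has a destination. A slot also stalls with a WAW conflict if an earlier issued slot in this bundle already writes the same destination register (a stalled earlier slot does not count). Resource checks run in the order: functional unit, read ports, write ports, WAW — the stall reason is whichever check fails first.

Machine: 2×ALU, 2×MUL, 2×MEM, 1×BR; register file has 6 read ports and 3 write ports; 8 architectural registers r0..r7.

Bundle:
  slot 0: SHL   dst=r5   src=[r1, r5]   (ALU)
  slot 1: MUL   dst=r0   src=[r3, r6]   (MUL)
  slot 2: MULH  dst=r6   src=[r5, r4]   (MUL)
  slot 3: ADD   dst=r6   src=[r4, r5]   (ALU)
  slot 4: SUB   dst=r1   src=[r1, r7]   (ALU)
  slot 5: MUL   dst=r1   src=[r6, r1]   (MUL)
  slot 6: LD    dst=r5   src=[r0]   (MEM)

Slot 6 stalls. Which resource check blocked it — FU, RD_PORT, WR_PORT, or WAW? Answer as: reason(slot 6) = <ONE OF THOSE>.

  0. ALU→r5 ⇒ go  {1A/2Mu/2Ld/1B | 4r 2w}
  1. MUL→r0 ⇒ go  {1A/1Mu/2Ld/1B | 2r 1w}
  2. MUL→r6 ⇒ go  {1A/0Mu/2Ld/1B | 0r 0w}
  3. ALU→r6 ⇒ no(RD_PORT)  {1A/0Mu/2Ld/1B | 0r 0w}
  4. ALU→r1 ⇒ no(RD_PORT)  {1A/0Mu/2Ld/1B | 0r 0w}
  5. MUL→r1 ⇒ no(FU)  {1A/0Mu/2Ld/1B | 0r 0w}
  6. MEM→r5 ⇒ no(RD_PORT)  {1A/0Mu/2Ld/1B | 0r 0w}

reason(slot 6) = RD_PORT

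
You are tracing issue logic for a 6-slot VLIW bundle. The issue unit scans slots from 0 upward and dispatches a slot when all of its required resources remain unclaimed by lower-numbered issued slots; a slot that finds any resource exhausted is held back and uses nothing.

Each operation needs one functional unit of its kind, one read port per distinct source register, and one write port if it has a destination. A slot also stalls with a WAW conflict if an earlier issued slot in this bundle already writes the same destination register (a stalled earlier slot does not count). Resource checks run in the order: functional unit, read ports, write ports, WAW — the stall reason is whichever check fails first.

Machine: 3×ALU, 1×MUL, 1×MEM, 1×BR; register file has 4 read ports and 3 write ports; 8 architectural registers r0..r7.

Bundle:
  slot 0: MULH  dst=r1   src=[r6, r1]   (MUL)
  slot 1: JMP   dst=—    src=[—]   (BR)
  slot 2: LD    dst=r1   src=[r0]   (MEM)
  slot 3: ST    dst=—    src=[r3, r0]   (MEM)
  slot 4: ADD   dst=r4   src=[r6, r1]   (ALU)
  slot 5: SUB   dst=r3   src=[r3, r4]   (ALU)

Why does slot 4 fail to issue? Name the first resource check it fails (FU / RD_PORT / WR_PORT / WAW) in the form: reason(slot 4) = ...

reason(slot 4) = RD_PORT

slot 0 (MUL): ISSUE — free A3,Mu0,Ld1,B1 rp2 wp2
slot 1 (BR): ISSUE — free A3,Mu0,Ld1,B0 rp2 wp2
slot 2 (MEM): stall WAW — free A3,Mu0,Ld1,B0 rp2 wp2
slot 3 (MEM): ISSUE — free A3,Mu0,Ld0,B0 rp0 wp2
slot 4 (ALU): stall RD_PORT — free A3,Mu0,Ld0,B0 rp0 wp2
slot 5 (ALU): stall RD_PORT — free A3,Mu0,Ld0,B0 rp0 wp2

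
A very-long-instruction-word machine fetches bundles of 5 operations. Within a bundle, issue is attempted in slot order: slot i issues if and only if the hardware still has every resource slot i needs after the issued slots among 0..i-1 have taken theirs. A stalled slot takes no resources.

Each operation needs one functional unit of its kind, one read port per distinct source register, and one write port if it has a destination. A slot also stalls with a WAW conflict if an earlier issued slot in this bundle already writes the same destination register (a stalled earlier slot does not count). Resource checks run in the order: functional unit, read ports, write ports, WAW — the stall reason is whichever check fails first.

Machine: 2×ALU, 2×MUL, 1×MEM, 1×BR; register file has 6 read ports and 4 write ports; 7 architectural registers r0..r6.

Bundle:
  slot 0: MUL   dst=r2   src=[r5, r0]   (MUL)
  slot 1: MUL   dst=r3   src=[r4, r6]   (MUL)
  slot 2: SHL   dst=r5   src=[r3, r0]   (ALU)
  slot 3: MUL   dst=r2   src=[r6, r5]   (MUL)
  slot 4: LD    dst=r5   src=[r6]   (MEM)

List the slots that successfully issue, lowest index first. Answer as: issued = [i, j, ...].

slot 0 (MUL): ISSUE — free A2,Mu1,Ld1,B1 rp4 wp3
slot 1 (MUL): ISSUE — free A2,Mu0,Ld1,B1 rp2 wp2
slot 2 (ALU): ISSUE — free A1,Mu0,Ld1,B1 rp0 wp1
slot 3 (MUL): stall FU — free A1,Mu0,Ld1,B1 rp0 wp1
slot 4 (MEM): stall RD_PORT — free A1,Mu0,Ld1,B1 rp0 wp1

issued = [0, 1, 2]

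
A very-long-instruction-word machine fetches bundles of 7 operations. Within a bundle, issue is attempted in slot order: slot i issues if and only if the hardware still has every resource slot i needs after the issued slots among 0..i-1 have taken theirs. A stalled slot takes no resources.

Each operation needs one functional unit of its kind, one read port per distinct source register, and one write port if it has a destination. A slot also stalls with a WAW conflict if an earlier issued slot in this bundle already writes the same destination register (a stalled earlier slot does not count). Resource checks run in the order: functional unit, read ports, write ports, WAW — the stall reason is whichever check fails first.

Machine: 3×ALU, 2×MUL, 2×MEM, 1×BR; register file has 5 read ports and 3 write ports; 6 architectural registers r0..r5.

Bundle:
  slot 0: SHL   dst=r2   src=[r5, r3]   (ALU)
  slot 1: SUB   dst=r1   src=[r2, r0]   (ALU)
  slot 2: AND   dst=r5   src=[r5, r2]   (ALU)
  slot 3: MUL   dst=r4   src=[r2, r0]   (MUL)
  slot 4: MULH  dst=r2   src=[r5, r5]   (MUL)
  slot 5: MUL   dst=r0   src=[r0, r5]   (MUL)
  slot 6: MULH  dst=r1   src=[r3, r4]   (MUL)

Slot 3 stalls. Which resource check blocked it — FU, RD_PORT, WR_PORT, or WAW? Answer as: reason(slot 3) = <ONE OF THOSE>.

#0 ALU src=r5,r3 dispatched  <A:2 Mu:2 Ld:2 B:1 rd:3 wr:2>
#1 ALU src=r2,r0 dispatched  <A:1 Mu:2 Ld:2 B:1 rd:1 wr:1>
#2 ALU src=r5,r2 held:RD_PORT  <A:1 Mu:2 Ld:2 B:1 rd:1 wr:1>
#3 MUL src=r2,r0 held:RD_PORT  <A:1 Mu:2 Ld:2 B:1 rd:1 wr:1>
#4 MUL src=r5,r5 held:WAW  <A:1 Mu:2 Ld:2 B:1 rd:1 wr:1>
#5 MUL src=r0,r5 held:RD_PORT  <A:1 Mu:2 Ld:2 B:1 rd:1 wr:1>
#6 MUL src=r3,r4 held:RD_PORT  <A:1 Mu:2 Ld:2 B:1 rd:1 wr:1>

reason(slot 3) = RD_PORT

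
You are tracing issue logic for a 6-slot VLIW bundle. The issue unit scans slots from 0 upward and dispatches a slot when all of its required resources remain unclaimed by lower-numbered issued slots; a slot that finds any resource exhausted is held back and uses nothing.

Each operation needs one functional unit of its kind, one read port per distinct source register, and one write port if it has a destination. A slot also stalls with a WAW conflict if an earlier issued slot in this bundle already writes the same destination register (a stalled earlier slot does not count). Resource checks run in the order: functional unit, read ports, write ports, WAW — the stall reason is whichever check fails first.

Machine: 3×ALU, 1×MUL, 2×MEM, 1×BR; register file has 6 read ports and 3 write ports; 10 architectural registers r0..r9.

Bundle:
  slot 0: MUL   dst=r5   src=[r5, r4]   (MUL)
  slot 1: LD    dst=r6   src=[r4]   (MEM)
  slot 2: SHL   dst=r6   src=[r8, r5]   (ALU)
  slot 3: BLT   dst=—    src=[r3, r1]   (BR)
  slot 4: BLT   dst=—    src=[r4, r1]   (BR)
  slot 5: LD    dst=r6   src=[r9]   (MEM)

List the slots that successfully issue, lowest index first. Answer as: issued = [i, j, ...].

issued = [0, 1, 3]

  0. MUL→r5 ⇒ go  {3A/0Mu/2Ld/1B | 4r 2w}
  1. MEM→r6 ⇒ go  {3A/0Mu/1Ld/1B | 3r 1w}
  2. ALU→r6 ⇒ no(WAW)  {3A/0Mu/1Ld/1B | 3r 1w}
  3. BR ⇒ go  {3A/0Mu/1Ld/0B | 1r 1w}
  4. BR ⇒ no(FU)  {3A/0Mu/1Ld/0B | 1r 1w}
  5. MEM→r6 ⇒ no(WAW)  {3A/0Mu/1Ld/0B | 1r 1w}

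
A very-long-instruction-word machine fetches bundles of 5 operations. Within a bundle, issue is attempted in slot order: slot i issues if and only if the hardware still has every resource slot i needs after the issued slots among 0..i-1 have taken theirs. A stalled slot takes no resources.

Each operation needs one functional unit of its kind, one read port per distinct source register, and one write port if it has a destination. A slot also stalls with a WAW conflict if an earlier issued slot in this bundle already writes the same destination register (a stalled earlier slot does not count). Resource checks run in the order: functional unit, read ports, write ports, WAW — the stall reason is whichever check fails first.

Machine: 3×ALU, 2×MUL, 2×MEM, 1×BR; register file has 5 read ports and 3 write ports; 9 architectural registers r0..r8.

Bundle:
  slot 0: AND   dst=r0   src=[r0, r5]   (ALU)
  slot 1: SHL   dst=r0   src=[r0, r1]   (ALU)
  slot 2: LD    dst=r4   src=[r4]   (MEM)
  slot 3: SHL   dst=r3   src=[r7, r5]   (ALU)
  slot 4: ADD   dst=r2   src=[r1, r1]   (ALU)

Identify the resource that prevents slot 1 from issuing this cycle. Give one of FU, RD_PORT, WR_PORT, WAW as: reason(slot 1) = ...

  0. ALU→r0 ⇒ go  {2A/2Mu/2Ld/1B | 3r 2w}
  1. ALU→r0 ⇒ no(WAW)  {2A/2Mu/2Ld/1B | 3r 2w}
  2. MEM→r4 ⇒ go  {2A/2Mu/1Ld/1B | 2r 1w}
  3. ALU→r3 ⇒ go  {1A/2Mu/1Ld/1B | 0r 0w}
  4. ALU→r2 ⇒ no(RD_PORT)  {1A/2Mu/1Ld/1B | 0r 0w}

reason(slot 1) = WAW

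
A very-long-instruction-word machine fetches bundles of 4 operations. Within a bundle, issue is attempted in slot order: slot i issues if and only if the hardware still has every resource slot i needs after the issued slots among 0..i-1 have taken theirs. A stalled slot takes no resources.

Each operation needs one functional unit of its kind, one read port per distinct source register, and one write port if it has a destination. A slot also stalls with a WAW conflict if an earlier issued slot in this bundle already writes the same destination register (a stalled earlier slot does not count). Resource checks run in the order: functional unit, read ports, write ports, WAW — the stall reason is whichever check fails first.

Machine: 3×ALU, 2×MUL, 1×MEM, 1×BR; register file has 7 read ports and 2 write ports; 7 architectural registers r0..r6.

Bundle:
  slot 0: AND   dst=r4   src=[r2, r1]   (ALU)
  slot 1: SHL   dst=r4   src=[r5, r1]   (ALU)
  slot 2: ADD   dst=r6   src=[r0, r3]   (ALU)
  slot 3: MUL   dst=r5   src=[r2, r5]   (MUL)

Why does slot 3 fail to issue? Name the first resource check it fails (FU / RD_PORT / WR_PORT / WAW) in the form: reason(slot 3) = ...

(0) want 1×ALU +2rd +1wr — yes → AL2|MU2|ME1|BR1|rd5|wr1
(1) want 1×ALU +2rd +1wr — WAW → AL2|MU2|ME1|BR1|rd5|wr1
(2) want 1×ALU +2rd +1wr — yes → AL1|MU2|ME1|BR1|rd3|wr0
(3) want 1×MUL +2rd +1wr — WR_PORT → AL1|MU2|ME1|BR1|rd3|wr0

reason(slot 3) = WR_PORT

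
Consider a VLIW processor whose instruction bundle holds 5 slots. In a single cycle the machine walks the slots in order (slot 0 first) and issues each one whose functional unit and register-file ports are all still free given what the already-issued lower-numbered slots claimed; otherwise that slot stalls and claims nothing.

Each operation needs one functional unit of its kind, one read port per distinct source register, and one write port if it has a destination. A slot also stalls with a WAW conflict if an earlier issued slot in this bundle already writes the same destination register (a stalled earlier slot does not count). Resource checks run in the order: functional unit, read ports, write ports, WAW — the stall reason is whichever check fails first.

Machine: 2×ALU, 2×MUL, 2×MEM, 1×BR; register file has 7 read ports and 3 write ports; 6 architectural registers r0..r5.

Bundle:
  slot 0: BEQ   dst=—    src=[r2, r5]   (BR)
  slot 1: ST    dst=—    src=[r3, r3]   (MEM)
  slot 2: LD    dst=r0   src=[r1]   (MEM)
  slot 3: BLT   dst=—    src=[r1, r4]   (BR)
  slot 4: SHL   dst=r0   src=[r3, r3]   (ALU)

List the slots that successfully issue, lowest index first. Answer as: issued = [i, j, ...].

  0. BR ⇒ go  {2A/2Mu/2Ld/0B | 5r 3w}
  1. MEM ⇒ go  {2A/2Mu/1Ld/0B | 4r 3w}
  2. MEM→r0 ⇒ go  {2A/2Mu/0Ld/0B | 3r 2w}
  3. BR ⇒ no(FU)  {2A/2Mu/0Ld/0B | 3r 2w}
  4. ALU→r0 ⇒ no(WAW)  {2A/2Mu/0Ld/0B | 3r 2w}

issued = [0, 1, 2]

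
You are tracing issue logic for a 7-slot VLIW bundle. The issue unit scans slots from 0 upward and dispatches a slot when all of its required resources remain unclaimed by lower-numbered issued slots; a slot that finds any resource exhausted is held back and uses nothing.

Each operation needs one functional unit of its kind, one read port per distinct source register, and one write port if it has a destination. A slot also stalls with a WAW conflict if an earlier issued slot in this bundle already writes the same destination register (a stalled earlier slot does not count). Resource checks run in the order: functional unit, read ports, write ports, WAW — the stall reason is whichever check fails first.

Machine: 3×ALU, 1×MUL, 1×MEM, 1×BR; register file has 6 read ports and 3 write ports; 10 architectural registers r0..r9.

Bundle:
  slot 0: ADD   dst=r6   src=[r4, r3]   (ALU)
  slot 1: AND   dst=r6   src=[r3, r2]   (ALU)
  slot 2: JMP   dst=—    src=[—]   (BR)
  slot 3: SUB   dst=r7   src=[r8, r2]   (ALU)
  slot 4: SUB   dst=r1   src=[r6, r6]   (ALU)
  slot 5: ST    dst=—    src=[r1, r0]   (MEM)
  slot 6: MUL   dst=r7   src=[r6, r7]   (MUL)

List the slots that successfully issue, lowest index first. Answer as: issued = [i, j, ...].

issued = [0, 2, 3, 4]

#0 ALU src=r4,r3 dispatched  <A:2 Mu:1 Ld:1 B:1 rd:4 wr:2>
#1 ALU src=r3,r2 held:WAW  <A:2 Mu:1 Ld:1 B:1 rd:4 wr:2>
#2 BR src=- dispatched  <A:2 Mu:1 Ld:1 B:0 rd:4 wr:2>
#3 ALU src=r8,r2 dispatched  <A:1 Mu:1 Ld:1 B:0 rd:2 wr:1>
#4 ALU src=r6,r6 dispatched  <A:0 Mu:1 Ld:1 B:0 rd:1 wr:0>
#5 MEM src=r1,r0 held:RD_PORT  <A:0 Mu:1 Ld:1 B:0 rd:1 wr:0>
#6 MUL src=r6,r7 held:RD_PORT  <A:0 Mu:1 Ld:1 B:0 rd:1 wr:0>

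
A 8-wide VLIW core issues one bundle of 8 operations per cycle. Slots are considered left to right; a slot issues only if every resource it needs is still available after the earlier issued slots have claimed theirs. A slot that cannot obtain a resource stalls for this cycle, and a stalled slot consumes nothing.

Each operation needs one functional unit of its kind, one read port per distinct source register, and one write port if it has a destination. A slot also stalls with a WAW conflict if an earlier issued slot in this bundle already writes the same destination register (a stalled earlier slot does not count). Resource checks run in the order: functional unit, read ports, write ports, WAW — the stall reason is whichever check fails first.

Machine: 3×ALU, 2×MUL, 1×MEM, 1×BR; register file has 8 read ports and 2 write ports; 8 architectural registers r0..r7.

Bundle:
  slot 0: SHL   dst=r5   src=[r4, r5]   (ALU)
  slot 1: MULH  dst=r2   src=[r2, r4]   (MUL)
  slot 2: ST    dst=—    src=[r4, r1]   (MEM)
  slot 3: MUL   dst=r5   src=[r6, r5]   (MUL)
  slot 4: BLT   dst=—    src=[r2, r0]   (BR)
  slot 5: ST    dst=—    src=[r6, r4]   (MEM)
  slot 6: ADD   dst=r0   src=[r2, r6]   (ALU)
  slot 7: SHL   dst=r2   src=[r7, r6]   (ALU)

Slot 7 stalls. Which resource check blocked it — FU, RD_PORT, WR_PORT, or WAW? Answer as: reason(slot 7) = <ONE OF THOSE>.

(0) want 1×ALU +2rd +1wr — yes → AL2|MU2|ME1|BR1|rd6|wr1
(1) want 1×MUL +2rd +1wr — yes → AL2|MU1|ME1|BR1|rd4|wr0
(2) want 1×MEM +2rd +0wr — yes → AL2|MU1|ME0|BR1|rd2|wr0
(3) want 1×MUL +2rd +1wr — WR_PORT → AL2|MU1|ME0|BR1|rd2|wr0
(4) want 1×BR +2rd +0wr — yes → AL2|MU1|ME0|BR0|rd0|wr0
(5) want 1×MEM +2rd +0wr — FU → AL2|MU1|ME0|BR0|rd0|wr0
(6) want 1×ALU +2rd +1wr — RD_PORT → AL2|MU1|ME0|BR0|rd0|wr0
(7) want 1×ALU +2rd +1wr — RD_PORT → AL2|MU1|ME0|BR0|rd0|wr0

reason(slot 7) = RD_PORT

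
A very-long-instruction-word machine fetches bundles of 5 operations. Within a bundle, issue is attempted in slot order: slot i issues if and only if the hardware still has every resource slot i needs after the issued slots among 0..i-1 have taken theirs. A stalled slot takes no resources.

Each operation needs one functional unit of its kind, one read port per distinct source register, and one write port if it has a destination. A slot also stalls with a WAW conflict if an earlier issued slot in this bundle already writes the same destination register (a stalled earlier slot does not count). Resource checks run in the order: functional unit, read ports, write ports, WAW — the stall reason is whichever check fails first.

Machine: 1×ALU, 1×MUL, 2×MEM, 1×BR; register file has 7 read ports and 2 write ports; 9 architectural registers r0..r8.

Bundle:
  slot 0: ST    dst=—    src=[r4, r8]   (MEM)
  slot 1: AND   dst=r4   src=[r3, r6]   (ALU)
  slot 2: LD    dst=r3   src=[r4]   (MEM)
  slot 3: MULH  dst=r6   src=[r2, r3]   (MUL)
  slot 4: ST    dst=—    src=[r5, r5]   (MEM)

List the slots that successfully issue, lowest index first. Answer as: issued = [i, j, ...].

issued = [0, 1, 2]

(0) want 1×MEM +2rd +0wr — yes → AL1|MU1|ME1|BR1|rd5|wr2
(1) want 1×ALU +2rd +1wr — yes → AL0|MU1|ME1|BR1|rd3|wr1
(2) want 1×MEM +1rd +1wr — yes → AL0|MU1|ME0|BR1|rd2|wr0
(3) want 1×MUL +2rd +1wr — WR_PORT → AL0|MU1|ME0|BR1|rd2|wr0
(4) want 1×MEM +1rd +0wr — FU → AL0|MU1|ME0|BR1|rd2|wr0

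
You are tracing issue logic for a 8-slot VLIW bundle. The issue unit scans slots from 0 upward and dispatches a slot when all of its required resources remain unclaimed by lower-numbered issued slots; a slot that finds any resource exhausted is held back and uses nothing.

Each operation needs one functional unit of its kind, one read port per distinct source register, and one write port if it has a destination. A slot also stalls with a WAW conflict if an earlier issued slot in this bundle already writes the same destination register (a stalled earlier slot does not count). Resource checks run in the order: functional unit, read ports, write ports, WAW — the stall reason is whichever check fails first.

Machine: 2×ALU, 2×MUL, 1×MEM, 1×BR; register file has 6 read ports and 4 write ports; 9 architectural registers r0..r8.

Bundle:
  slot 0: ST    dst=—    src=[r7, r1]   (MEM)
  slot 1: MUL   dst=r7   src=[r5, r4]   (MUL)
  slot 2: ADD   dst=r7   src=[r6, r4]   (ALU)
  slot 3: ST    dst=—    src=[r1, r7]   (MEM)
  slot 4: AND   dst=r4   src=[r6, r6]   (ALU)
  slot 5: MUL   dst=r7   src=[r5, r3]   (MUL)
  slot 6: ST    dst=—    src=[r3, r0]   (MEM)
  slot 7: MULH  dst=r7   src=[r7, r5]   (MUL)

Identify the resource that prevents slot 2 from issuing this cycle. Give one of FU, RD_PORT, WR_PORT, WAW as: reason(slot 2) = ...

#0 MEM src=r7,r1 dispatched  <A:2 Mu:2 Ld:0 B:1 rd:4 wr:4>
#1 MUL src=r5,r4 dispatched  <A:2 Mu:1 Ld:0 B:1 rd:2 wr:3>
#2 ALU src=r6,r4 held:WAW  <A:2 Mu:1 Ld:0 B:1 rd:2 wr:3>
#3 MEM src=r1,r7 held:FU  <A:2 Mu:1 Ld:0 B:1 rd:2 wr:3>
#4 ALU src=r6,r6 dispatched  <A:1 Mu:1 Ld:0 B:1 rd:1 wr:2>
#5 MUL src=r5,r3 held:RD_PORT  <A:1 Mu:1 Ld:0 B:1 rd:1 wr:2>
#6 MEM src=r3,r0 held:FU  <A:1 Mu:1 Ld:0 B:1 rd:1 wr:2>
#7 MUL src=r7,r5 held:RD_PORT  <A:1 Mu:1 Ld:0 B:1 rd:1 wr:2>

reason(slot 2) = WAW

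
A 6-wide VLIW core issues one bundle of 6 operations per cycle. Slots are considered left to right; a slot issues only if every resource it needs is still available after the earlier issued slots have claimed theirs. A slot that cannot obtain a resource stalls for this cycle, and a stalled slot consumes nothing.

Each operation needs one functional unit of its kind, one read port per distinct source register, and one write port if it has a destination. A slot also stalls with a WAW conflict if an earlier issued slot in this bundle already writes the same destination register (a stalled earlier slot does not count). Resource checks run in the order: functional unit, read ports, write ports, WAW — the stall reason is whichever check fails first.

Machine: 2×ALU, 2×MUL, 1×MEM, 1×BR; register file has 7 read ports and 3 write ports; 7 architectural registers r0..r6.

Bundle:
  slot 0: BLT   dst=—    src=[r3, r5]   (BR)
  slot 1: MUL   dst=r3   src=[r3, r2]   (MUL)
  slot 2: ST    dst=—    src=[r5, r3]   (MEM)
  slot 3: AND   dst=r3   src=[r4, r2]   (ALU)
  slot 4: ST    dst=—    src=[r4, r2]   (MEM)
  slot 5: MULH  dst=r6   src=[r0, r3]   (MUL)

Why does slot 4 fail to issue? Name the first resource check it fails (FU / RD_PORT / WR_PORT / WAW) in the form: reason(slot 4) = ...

(0) want 1×BR +2rd +0wr — yes → AL2|MU2|ME1|BR0|rd5|wr3
(1) want 1×MUL +2rd +1wr — yes → AL2|MU1|ME1|BR0|rd3|wr2
(2) want 1×MEM +2rd +0wr — yes → AL2|MU1|ME0|BR0|rd1|wr2
(3) want 1×ALU +2rd +1wr — RD_PORT → AL2|MU1|ME0|BR0|rd1|wr2
(4) want 1×MEM +2rd +0wr — FU → AL2|MU1|ME0|BR0|rd1|wr2
(5) want 1×MUL +2rd +1wr — RD_PORT → AL2|MU1|ME0|BR0|rd1|wr2

reason(slot 4) = FU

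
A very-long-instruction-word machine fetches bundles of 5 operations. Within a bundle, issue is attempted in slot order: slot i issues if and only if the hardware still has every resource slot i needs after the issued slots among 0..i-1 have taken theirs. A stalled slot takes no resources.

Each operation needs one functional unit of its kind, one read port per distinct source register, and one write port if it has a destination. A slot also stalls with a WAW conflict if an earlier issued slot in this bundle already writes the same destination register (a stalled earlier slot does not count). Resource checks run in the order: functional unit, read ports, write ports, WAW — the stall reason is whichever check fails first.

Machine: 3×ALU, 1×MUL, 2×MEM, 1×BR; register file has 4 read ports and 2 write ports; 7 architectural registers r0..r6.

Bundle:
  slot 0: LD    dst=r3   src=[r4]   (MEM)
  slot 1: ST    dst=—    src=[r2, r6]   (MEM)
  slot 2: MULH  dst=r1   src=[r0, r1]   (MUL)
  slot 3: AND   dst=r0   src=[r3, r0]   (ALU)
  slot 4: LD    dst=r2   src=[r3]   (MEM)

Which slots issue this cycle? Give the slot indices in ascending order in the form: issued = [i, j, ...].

issued = [0, 1]

(0) want 1×MEM +1rd +1wr — yes → AL3|MU1|ME1|BR1|rd3|wr1
(1) want 1×MEM +2rd +0wr — yes → AL3|MU1|ME0|BR1|rd1|wr1
(2) want 1×MUL +2rd +1wr — RD_PORT → AL3|MU1|ME0|BR1|rd1|wr1
(3) want 1×ALU +2rd +1wr — RD_PORT → AL3|MU1|ME0|BR1|rd1|wr1
(4) want 1×MEM +1rd +1wr — FU → AL3|MU1|ME0|BR1|rd1|wr1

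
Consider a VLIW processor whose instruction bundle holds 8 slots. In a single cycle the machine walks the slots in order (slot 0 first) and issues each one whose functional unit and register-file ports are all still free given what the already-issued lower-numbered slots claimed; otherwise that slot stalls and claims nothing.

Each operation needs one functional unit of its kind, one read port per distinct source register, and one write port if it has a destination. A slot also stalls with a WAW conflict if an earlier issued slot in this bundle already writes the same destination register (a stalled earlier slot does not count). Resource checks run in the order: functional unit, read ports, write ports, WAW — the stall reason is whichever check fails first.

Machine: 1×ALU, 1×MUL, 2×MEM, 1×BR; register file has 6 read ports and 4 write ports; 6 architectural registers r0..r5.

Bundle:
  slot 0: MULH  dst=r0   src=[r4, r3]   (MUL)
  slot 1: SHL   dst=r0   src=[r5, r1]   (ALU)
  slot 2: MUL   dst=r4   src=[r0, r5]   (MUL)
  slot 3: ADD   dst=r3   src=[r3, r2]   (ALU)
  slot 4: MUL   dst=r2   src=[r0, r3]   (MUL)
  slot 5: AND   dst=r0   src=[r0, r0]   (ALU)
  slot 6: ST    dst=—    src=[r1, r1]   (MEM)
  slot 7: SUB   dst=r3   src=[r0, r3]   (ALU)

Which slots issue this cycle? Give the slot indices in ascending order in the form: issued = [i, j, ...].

issued = [0, 3, 6]

slot 0 (MUL): ISSUE — free A1,Mu0,Ld2,B1 rp4 wp3
slot 1 (ALU): stall WAW — free A1,Mu0,Ld2,B1 rp4 wp3
slot 2 (MUL): stall FU — free A1,Mu0,Ld2,B1 rp4 wp3
slot 3 (ALU): ISSUE — free A0,Mu0,Ld2,B1 rp2 wp2
slot 4 (MUL): stall FU — free A0,Mu0,Ld2,B1 rp2 wp2
slot 5 (ALU): stall FU — free A0,Mu0,Ld2,B1 rp2 wp2
slot 6 (MEM): ISSUE — free A0,Mu0,Ld1,B1 rp1 wp2
slot 7 (ALU): stall FU — free A0,Mu0,Ld1,B1 rp1 wp2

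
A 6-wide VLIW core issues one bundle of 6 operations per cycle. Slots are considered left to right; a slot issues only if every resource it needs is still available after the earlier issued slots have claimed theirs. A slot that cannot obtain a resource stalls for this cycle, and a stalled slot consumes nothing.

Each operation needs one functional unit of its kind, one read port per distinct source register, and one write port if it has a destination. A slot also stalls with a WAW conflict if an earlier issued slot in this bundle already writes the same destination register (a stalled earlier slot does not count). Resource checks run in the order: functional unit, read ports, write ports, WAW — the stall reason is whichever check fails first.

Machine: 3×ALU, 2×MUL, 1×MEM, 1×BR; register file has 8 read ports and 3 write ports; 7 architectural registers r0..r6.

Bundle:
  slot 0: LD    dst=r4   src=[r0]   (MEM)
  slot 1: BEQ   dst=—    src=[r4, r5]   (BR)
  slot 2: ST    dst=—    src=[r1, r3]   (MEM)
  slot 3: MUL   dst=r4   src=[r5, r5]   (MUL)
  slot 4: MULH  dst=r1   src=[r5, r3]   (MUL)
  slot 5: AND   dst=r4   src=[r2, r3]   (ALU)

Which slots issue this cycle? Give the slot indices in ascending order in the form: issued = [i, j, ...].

  0. MEM→r4 ⇒ go  {3A/2Mu/0Ld/1B | 7r 2w}
  1. BR ⇒ go  {3A/2Mu/0Ld/0B | 5r 2w}
  2. MEM ⇒ no(FU)  {3A/2Mu/0Ld/0B | 5r 2w}
  3. MUL→r4 ⇒ no(WAW)  {3A/2Mu/0Ld/0B | 5r 2w}
  4. MUL→r1 ⇒ go  {3A/1Mu/0Ld/0B | 3r 1w}
  5. ALU→r4 ⇒ no(WAW)  {3A/1Mu/0Ld/0B | 3r 1w}

issued = [0, 1, 4]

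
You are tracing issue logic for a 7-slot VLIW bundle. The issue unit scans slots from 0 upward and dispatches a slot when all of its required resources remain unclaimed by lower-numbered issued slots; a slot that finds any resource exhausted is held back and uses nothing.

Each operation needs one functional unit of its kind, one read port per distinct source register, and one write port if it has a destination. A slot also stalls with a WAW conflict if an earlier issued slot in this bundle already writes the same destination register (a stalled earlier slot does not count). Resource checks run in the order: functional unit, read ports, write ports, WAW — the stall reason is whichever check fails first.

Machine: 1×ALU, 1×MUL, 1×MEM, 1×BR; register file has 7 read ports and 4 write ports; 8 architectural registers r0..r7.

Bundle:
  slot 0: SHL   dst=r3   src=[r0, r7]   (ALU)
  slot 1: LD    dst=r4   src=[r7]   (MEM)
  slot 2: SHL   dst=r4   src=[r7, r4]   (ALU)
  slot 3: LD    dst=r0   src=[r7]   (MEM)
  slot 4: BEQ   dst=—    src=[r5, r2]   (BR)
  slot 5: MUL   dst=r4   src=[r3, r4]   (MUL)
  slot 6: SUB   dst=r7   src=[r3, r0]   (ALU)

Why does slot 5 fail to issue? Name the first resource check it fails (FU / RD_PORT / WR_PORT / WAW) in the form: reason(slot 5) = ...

#0 ALU src=r0,r7 dispatched  <A:0 Mu:1 Ld:1 B:1 rd:5 wr:3>
#1 MEM src=r7 dispatched  <A:0 Mu:1 Ld:0 B:1 rd:4 wr:2>
#2 ALU src=r7,r4 held:FU  <A:0 Mu:1 Ld:0 B:1 rd:4 wr:2>
#3 MEM src=r7 held:FU  <A:0 Mu:1 Ld:0 B:1 rd:4 wr:2>
#4 BR src=r5,r2 dispatched  <A:0 Mu:1 Ld:0 B:0 rd:2 wr:2>
#5 MUL src=r3,r4 held:WAW  <A:0 Mu:1 Ld:0 B:0 rd:2 wr:2>
#6 ALU src=r3,r0 held:FU  <A:0 Mu:1 Ld:0 B:0 rd:2 wr:2>

reason(slot 5) = WAW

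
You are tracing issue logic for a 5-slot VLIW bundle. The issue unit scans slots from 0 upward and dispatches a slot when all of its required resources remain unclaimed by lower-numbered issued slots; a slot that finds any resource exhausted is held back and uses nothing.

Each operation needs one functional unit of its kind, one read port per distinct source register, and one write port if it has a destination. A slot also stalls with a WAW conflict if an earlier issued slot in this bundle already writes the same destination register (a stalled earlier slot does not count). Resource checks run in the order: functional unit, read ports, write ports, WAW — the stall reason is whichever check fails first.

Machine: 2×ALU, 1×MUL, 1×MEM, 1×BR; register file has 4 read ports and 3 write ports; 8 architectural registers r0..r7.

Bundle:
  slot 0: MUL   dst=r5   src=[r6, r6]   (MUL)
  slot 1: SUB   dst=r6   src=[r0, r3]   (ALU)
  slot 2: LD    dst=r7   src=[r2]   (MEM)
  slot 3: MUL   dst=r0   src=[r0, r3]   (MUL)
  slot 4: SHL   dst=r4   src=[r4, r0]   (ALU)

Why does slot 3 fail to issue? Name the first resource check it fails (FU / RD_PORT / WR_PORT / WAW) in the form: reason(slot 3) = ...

reason(slot 3) = FU

  0. MUL→r5 ⇒ go  {2A/0Mu/1Ld/1B | 3r 2w}
  1. ALU→r6 ⇒ go  {1A/0Mu/1Ld/1B | 1r 1w}
  2. MEM→r7 ⇒ go  {1A/0Mu/0Ld/1B | 0r 0w}
  3. MUL→r0 ⇒ no(FU)  {1A/0Mu/0Ld/1B | 0r 0w}
  4. ALU→r4 ⇒ no(RD_PORT)  {1A/0Mu/0Ld/1B | 0r 0w}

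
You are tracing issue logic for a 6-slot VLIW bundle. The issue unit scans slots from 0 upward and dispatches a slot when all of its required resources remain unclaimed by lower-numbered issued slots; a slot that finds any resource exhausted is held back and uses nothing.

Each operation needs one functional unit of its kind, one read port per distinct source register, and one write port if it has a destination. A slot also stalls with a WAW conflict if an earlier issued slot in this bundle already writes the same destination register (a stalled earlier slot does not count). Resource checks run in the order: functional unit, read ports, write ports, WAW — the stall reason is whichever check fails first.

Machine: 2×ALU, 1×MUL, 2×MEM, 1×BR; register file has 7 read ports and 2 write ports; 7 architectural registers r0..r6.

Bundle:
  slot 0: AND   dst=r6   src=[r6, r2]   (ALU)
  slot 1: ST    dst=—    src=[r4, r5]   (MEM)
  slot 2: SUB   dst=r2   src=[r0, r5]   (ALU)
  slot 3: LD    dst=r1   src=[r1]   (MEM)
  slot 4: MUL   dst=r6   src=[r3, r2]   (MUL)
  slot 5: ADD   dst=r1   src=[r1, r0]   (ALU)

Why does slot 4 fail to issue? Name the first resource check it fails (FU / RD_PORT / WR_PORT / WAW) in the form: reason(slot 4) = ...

reason(slot 4) = RD_PORT

[0] ALU needs rd=2 wr=1: ok; after: ALU=1 MUL=1 MEM=2 BR=1, R=5, W=1
[1] MEM needs rd=2 wr=0: ok; after: ALU=1 MUL=1 MEM=1 BR=1, R=3, W=1
[2] ALU needs rd=2 wr=1: ok; after: ALU=0 MUL=1 MEM=1 BR=1, R=1, W=0
[3] MEM needs rd=1 wr=1: WR_PORT; after: ALU=0 MUL=1 MEM=1 BR=1, R=1, W=0
[4] MUL needs rd=2 wr=1: RD_PORT; after: ALU=0 MUL=1 MEM=1 BR=1, R=1, W=0
[5] ALU needs rd=2 wr=1: FU; after: ALU=0 MUL=1 MEM=1 BR=1, R=1, W=0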